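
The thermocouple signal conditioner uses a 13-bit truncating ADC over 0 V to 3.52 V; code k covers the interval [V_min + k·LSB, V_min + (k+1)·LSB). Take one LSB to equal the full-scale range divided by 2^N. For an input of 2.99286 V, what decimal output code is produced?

6965

Span = 3.52 V. LSB = 3.52 V / 2^13 ≈ 429.7 µV.
code = ⌊(V_in − V_min)/LSB⌋ = ⌊(V_in − V_min) × 2^13 / range⌋
     = ⌊(2.99286 − (0)) × 8192 / 3.52⌋ = ⌊2.99286 × 8192/3.52⌋
     = ⌊6965.201⌋ = 6965.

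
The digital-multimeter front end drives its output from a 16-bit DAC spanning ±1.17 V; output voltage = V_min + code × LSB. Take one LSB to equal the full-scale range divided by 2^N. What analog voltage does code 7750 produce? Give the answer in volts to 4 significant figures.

-0.8933 V

Span: 1.17 V − (-1.17 V) = 2.34 V. LSB = 2.34 V / 2^16.
V_out = V_min + code × LSB = -1.17 V + 7750 × 2.34 V / 65536
      = -1.17 V + 0.276718 V = -0.893282 V.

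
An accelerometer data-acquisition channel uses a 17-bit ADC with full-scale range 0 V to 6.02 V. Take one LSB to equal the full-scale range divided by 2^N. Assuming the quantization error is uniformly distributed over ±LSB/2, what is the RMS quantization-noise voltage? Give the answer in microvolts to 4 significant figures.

Range is 6.02 V.
Step size = 6.02/131072 V = 45.9290 µV.
σ_q = LSB/√12 = 45.9290 µV/3.4641 = 13.26 µV.

13.26 µV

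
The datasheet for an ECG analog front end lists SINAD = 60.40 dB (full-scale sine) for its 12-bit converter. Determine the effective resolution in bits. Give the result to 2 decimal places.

9.74 bits

(60.40 − 1.76) / 6.02 = 58.64/6.02 = 9.7409 effective bits.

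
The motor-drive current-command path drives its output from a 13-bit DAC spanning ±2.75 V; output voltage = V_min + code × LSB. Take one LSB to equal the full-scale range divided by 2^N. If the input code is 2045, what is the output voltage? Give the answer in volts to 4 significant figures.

-1.377 V

Full-scale range = 2.75 V − (-2.75 V) = 5.5 V. LSB = 5.5 V / 2^13.
Output = V_min + (2045/8192) × range = -2.75 + 0.249634 × 5.5 V
      = -2.75 + 1.37299 = -1.37701 V.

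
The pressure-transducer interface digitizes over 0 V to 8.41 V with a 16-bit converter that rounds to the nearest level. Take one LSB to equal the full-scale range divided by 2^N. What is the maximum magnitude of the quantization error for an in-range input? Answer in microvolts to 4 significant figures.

Full-scale range = 8.41 V.
One LSB is 8.41 V / 65536 = 128.326 µV.
A rounding quantizer has |error| ≤ LSB/2 = 64.16 µV.

64.16 µV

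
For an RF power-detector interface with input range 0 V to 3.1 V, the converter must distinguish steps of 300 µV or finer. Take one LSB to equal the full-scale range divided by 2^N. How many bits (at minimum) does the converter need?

14 bits

Full-scale range = 3.1 V.
Levels needed ≥ 3.1/300 µV = 10330. 2^14 = 16384 suffices, so N_min = 14.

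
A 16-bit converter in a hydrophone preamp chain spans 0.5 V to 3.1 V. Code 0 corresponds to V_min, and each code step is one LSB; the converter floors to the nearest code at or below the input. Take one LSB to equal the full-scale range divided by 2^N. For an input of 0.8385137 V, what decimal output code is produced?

8532

The full-scale span is 3.1 − (0.5) = 2.6 V. LSB = 2.6 V / 2^16 ≈ 39.67 µV.
V_in − V_min = 0.8385137 − (0.5) = 0.3385137 V.
Divide by LSB: 0.3385137 × 65536/2.6 = 8532.6284.
Truncating gives code 8532.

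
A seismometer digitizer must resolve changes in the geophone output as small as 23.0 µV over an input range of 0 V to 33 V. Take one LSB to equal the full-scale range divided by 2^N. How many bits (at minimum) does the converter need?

21 bits

Span = 33 V.
Levels needed ≥ 33/23.0 µV = 1.435e6. 2^21 = 2097152 suffices, so N_min = 21.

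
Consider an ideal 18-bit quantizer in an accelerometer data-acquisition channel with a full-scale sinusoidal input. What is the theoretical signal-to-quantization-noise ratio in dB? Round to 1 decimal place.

110.1 dB

For an ideal N-bit converter with full-scale sine input, SNR = 6.02 N + 1.76 dB. SNR = 6.02 × 18 + 1.76 = 108.36 + 1.76 = 110.12 dB.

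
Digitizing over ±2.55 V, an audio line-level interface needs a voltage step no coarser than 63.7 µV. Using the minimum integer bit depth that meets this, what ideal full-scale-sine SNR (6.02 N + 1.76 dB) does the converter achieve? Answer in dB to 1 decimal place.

104.1 dB

Full-scale range = 2.55 V − (-2.55 V) = 5.1 V.
Levels needed ≥ 5.1/63.7 µV = 80060. 2^17 = 131072 suffices, so N_min = 17.
Ideal SNR at N = 17: 6.02·17 + 1.76 = 104.1 dB.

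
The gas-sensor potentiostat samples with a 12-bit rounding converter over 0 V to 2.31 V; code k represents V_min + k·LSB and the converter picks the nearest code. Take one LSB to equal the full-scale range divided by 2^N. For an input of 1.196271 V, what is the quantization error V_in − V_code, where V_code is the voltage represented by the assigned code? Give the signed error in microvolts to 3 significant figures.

V_FS = 2.31 V. LSB = 2.31 V / 2^12 ≈ 0.5640 mV.
(1.196271 − (0)) / LSB = 1.196271 × 4096/2.31 = 2121.1801. Nearest integer: k = 2121.
V_code = 0 + (2121/4096) × 2.31 = 1.196169434 V.
V_in − V_code = 1.196271 − (1.196169434) = +102 µV.

+102 µV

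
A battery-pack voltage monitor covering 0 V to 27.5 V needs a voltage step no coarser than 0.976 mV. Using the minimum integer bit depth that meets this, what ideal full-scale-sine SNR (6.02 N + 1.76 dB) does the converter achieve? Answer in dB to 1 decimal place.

Range is 27.5 V.
Levels needed ≥ 27.5/0.976 mV = 28180. 2^15 = 32768 suffices, so N_min = 15.
SNR = 6.02 × 15 + 1.76 = 92.06 dB.

92.1 dB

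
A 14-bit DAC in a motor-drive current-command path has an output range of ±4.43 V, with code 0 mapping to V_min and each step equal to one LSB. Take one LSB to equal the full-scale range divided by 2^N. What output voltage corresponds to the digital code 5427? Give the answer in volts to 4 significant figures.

-1.495 V

The full-scale span is 4.43 − (-4.43) = 8.86 V. LSB = 8.86 V / 2^14.
V_out = V_min + code × LSB = -4.43 V + 5427 × 8.86 V / 16384
      = -4.43 V + 2.93477 V = -1.49523 V.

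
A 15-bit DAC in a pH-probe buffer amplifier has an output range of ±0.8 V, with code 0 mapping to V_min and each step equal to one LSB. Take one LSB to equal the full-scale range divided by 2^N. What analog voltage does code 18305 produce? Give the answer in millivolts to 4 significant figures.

93.80 mV

The full-scale span is 0.8 − (-0.8) = 1.6 V. LSB = 1.6 V / 2^15.
V_out = -0.8 + 18305 × (1.6/32768) V
      = -0.8 V + 0.893799 V = 0.0937988 V.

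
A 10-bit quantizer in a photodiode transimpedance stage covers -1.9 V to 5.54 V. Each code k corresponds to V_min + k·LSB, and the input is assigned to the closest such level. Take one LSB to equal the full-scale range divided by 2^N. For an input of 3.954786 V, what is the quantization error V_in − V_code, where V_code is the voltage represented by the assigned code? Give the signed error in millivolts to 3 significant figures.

Full-scale range = 5.54 V − (-1.9 V) = 7.44 V. LSB = 7.44 V / 2^10 ≈ 7.266 mV.
Position in LSBs: (3.954786 − (-1.9)) × 1024/7.44 = 805.8200; rounding gives k = 806.
Reconstructed level: -1.9 + 806 × 7.44/1024 V = 3.956093750 V.
Error = V_in − V_code = 3.954786 − (3.956093750) = −1.31 mV.

−1.31 mV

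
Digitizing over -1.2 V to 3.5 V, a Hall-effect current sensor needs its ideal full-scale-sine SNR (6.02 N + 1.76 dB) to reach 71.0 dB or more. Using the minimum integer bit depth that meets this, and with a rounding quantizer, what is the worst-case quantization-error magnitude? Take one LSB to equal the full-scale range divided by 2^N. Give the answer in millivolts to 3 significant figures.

Span: 3.5 V − (-1.2 V) = 4.7 V.
Solving 6.02 N ≥ 71.0 − 1.76: N ≥ 11.502. Round up → N = 12.
Step size = 4.7/4096 V = 1.1475 mV.
|e|_max = LSB/2 = 0.574 mV.

0.574 mV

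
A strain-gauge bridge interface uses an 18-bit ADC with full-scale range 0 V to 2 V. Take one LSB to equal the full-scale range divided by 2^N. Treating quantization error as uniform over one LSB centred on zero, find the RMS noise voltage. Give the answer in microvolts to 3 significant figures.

2.20 µV

Full-scale range = 2 V.
LSB = 2 V / 2^18 = 7.6294 µV.
V_rms = LSB/√12 = 7.6294 µV / √12 = 2.20 µV.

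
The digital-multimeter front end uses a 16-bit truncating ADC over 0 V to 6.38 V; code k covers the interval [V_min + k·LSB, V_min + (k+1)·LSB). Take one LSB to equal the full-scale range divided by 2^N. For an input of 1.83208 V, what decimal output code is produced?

V_FS = 6.38 V. LSB = 6.38 V / 2^16 ≈ 97.35 µV.
V_in − V_min = 1.83208 − (0) = 1.83208 V.
Divide by LSB: 1.83208 × 65536/6.38 = 18819.3095.
Truncating gives code 18819.

18819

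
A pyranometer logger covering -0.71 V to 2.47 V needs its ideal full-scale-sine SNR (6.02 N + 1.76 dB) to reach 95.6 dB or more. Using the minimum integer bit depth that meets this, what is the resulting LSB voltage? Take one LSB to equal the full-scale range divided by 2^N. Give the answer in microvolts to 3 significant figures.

48.5 µV

Range = 2.47 − (-0.71) = 3.18 V.
Solving 6.02 N ≥ 95.6 − 1.76: N ≥ 15.588. Round up → N = 16.
LSB = 3.18 V ÷ 2^16 = 3.18/65536 V = 48.5 µV.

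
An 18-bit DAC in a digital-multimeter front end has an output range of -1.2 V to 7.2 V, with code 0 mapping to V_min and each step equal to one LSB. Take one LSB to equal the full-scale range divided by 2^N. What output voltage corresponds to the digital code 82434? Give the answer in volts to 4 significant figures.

1.441 V

The full-scale span is 7.2 − (-1.2) = 8.4 V. LSB = 8.4 V / 2^18.
V_out = -1.2 + 82434 × (8.4/262144) V
      = -1.2 + 2.64147 = 1.44147 V.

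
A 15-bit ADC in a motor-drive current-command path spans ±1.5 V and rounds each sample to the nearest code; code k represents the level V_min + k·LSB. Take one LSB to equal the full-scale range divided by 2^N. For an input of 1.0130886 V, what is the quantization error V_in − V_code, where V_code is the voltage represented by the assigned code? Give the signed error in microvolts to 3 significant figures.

−34.0 µV

Range = 1.5 − (-1.5) = 3 V. LSB = 3 V / 2^15 ≈ 91.55 µV.
Position in LSBs: (1.0130886 − (-1.5)) × 32768/3 = 27449.6291; rounding gives k = 27450.
Reconstructed level: -1.5 + 27450 × 3/32768 V = 1.0131225586 V.
V_in − V_code = 1.0130886 − (1.0131225586) = −34.0 µV.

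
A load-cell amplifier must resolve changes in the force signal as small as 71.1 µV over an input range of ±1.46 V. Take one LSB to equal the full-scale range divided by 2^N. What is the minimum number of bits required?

16 bits

Full-scale range = 1.46 V − (-1.46 V) = 2.92 V.
2.92 V / 71.1 µV = 41070. Since 2^15 = 32768 and 2^16 = 65536, N = 16.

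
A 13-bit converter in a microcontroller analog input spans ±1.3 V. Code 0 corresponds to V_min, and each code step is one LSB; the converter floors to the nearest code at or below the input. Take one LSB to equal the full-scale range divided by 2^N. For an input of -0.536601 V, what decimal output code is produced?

2405

Range = 1.3 − (-1.3) = 2.6 V. LSB = 2.6 V / 2^13 ≈ 317.4 µV.
V_in − V_min = -0.536601 − (-1.3) = 0.763399 V.
Divide by LSB: 0.763399 × 8192/2.6 = 2405.2941.
Truncating gives code 2405.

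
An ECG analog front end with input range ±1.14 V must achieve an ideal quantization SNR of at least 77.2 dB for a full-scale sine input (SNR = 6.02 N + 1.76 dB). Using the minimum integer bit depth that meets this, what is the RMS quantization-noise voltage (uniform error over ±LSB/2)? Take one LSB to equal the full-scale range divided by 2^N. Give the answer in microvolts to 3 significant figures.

80.3 µV

Span: 1.14 V − (-1.14 V) = 2.28 V.
N ≥ (77.2 − 1.76)/6.02 = 12.532 → N_min = 13.
LSB = 2.28 V ÷ 2^13 = 2.28/8192 V = 278.32 µV.
V_rms = LSB/√12 = 80.3 µV.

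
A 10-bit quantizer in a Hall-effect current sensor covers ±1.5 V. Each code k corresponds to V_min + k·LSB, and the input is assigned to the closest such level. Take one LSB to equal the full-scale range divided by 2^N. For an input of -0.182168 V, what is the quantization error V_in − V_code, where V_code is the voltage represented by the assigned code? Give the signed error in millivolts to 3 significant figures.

−0.527 mV

Range = 1.5 − (-1.5) = 3 V. LSB = 3 V / 2^10 ≈ 2.930 mV.
Position in LSBs: (-0.182168 − (-1.5)) × 1024/3 = 449.8200; rounding gives k = 450.
Reconstructed level: -1.5 + 450 × 3/1024 V = -0.1816406250 V.
V_in − V_code = -0.182168 − (-0.1816406250) = −0.527 mV.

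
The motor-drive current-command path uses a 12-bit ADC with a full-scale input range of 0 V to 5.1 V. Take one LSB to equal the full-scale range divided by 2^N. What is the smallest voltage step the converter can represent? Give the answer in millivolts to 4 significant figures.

1.245 mV

Full-scale range = 5.1 V.
Number of codes = 2^12 = 4096.
LSB = 5.1 V / 2^12 = 1.245 mV.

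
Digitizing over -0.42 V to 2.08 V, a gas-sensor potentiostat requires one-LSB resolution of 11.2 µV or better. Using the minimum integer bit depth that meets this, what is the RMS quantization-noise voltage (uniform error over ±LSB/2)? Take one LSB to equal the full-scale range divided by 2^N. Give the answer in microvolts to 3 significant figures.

2.75 µV

Range = 2.08 − (-0.42) = 2.5 V.
Need 2^N ≥ 2.5 V / 11.2 µV = 223200 → N_min = 18.
Step size = 2.5/262144 V = 9.5367 µV.
V_rms = LSB/√12 = 2.75 µV.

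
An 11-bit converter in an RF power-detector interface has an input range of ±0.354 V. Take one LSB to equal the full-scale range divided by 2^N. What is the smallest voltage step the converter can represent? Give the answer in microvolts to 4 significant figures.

345.7 µV

Range = 0.354 − (-0.354) = 0.708 V.
There are 2^11 = 2048 steps.
LSB = 0.708 V / 2^11 = 345.7 µV.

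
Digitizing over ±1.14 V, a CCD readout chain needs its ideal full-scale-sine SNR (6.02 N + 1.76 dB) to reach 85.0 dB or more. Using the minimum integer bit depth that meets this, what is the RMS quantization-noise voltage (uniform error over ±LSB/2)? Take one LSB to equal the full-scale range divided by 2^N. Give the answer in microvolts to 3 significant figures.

40.2 µV

The full-scale span is 1.14 − (-1.14) = 2.28 V.
6.02 N + 1.76 ≥ 85.0 gives N ≥ 13.827, so the minimum integer is 14.
Step size = 2.28/16384 V = 139.16 µV.
V_rms = LSB/√12 = 40.2 µV.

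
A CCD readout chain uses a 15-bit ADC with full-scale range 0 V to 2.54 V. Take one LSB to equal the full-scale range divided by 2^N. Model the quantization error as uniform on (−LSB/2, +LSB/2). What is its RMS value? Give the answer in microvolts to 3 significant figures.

Span = 2.54 V.
Step size = 2.54/32768 V = 77.515 µV.
For a uniform distribution on [−LSB/2, +LSB/2], V_rms = LSB/√12 = 77.515 µV/3.4641 = 22.4 µV.

22.4 µV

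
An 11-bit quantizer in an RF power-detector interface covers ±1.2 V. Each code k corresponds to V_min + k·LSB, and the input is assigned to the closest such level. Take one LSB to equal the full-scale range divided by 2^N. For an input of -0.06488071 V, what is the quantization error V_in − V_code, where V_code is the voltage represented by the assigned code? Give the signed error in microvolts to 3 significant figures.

Range = 1.2 − (-1.2) = 2.4 V. LSB = 2.4 V / 2^11 ≈ 1.172 mV.
(V_in − V_min)/LSB = (-0.06488071 − (-1.2)) × 2048/2.4 = 968.6351 → nearest code k = 969.
V_code = -1.2 + (969/2048) × 2.4 = -0.06445312500 V.
e = -0.06488071 − (-0.06445312500) = −428 µV.

−428 µV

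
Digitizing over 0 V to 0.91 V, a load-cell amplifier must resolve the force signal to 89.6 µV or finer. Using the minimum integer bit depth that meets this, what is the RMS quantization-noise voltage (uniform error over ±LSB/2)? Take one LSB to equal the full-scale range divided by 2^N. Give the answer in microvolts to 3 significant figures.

16.0 µV

V_FS = 0.91 V.
0.91 V / 89.6 µV = 10160. Since 2^13 = 8192 and 2^14 = 16384, N = 14.
One LSB is 0.91 V / 16384 = 55.542 µV.
σ_q = LSB/√12 = 55.542 µV/3.4641 = 16.0 µV.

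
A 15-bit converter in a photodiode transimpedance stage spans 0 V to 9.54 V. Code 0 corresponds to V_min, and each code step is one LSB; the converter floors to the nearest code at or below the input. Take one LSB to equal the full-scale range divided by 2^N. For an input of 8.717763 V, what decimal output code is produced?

29943

Span = 9.54 V. LSB = 9.54 V / 2^15 ≈ 291.1 µV.
(V_in − V_min) × 2^15/range = (8.717763 − (0)) × 32768/9.54 = 29943.780.
Floor → code = 29943.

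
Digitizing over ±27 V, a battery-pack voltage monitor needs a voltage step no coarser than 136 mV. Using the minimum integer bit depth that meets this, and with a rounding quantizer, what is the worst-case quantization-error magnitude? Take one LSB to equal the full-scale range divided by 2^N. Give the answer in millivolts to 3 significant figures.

Span: 27 V − (-27 V) = 54 V.
Need 2^N ≥ 54 V / 136 mV = 397.1 → N_min = 9.
Step size = 54/512 V = 105.47 mV.
|e|_max = LSB/2 = 52.7 mV.

52.7 mV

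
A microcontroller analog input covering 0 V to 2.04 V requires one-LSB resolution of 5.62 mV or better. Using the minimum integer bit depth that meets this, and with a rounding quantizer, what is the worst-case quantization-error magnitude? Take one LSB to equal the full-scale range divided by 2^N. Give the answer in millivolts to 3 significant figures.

V_FS = 2.04 V.
2.04 V / 5.62 mV = 363.0. Since 2^8 = 256 and 2^9 = 512, N = 9.
LSB = 2.04 V / 2^9 = 3.9844 mV.
Max error for round-to-nearest is LSB/2 = 1.99 mV.

1.99 mV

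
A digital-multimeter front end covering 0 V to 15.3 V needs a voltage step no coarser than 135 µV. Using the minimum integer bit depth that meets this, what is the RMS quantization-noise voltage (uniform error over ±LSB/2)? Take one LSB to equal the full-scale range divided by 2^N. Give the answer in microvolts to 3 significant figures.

33.7 µV

Range is 15.3 V.
Need 2^N ≥ 15.3 V / 135 µV = 113300 → N_min = 17.
LSB = 15.3 V ÷ 2^17 = 15.3/131072 V = 116.73 µV.
σ_q = LSB/√12 = 116.73 µV/3.4641 = 33.7 µV.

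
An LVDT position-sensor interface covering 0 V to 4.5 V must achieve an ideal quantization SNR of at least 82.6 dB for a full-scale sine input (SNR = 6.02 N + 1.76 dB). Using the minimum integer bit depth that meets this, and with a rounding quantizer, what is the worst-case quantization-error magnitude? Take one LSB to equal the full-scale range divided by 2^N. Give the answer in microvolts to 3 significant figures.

137 µV

Full-scale range = 4.5 V.
N ≥ (82.6 − 1.76)/6.02 = 13.429 → N_min = 14.
LSB = 4.5 V / 2^14 = 274.66 µV.
Max error for round-to-nearest is LSB/2 = 137 µV.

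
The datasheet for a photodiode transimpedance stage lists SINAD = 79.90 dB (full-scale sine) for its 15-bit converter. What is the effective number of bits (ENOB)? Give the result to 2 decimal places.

12.98 bits

(79.90 − 1.76) / 6.02 = 78.14/6.02 = 12.9801 effective bits.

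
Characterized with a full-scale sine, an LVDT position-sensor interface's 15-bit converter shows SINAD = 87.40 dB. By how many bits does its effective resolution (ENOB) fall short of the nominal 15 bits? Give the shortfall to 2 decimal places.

ENOB = (SINAD − 1.76)/6.02 = (87.40 − 1.76)/6.02 = 14.2259 bits.
Lost resolution: 15 − 14.2259 = 0.7741 bits.

0.77 bits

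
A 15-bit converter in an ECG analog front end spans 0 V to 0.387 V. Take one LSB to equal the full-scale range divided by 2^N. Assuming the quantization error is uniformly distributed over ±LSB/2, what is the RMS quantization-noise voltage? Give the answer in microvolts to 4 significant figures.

3.409 µV

Span = 0.387 V.
Step size = 0.387/32768 V = 11.8103 µV.
For a uniform distribution on [−LSB/2, +LSB/2], V_rms = LSB/√12 = 11.8103 µV/3.4641 = 3.409 µV.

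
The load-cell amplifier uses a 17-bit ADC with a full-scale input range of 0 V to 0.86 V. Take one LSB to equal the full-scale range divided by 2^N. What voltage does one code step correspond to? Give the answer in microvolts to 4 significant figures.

6.561 µV

Full-scale range = 0.86 V.
There are 2^17 = 131072 steps.
LSB = 0.86 V ÷ 2^17 = 0.86/131072 V = 6.561 µV.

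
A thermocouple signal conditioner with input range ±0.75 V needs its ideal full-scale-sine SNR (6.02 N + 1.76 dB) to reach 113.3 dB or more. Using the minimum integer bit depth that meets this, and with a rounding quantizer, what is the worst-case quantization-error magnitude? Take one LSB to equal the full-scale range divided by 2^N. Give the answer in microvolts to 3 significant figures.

Span: 0.75 V − (-0.75 V) = 1.5 V.
Required N = ⌈(113.3 − 1.76)/6.02⌉ = ⌈18.528⌉ = 19.
LSB = 1.5 V / 2^19 = 2.8610 µV.
Max error for round-to-nearest is LSB/2 = 1.43 µV.

1.43 µV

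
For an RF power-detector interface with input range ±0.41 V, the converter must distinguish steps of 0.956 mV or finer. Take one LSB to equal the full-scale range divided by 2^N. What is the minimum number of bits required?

Span: 0.41 V − (-0.41 V) = 0.82 V.
Need 2^N ≥ 0.82 V / 0.956 mV = 857.7 → N_min = 10.

10 bits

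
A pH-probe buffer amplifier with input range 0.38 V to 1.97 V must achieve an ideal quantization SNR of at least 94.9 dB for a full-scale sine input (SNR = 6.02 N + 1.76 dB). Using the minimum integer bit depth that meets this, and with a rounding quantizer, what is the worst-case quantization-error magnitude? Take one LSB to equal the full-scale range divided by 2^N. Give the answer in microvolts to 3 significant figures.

Span: 1.97 V − (0.38 V) = 1.59 V.
6.02 N + 1.76 ≥ 94.9 gives N ≥ 15.472, so the minimum integer is 16.
LSB = 1.59 V / 2^16 = 24.261 µV.
|e|_max = LSB/2 = 12.1 µV.

12.1 µV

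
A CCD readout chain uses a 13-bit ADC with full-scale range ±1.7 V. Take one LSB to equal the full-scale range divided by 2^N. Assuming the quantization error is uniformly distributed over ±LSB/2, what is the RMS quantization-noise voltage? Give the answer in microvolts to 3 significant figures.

Full-scale range = 1.7 V − (-1.7 V) = 3.4 V.
Step size = 3.4/8192 V = 415.04 µV.
V_rms = LSB/√12 = 415.04 µV / √12 = 120 µV.

120 µV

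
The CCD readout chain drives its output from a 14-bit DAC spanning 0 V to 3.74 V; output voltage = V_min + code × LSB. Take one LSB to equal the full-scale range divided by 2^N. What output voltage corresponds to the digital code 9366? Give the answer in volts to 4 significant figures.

2.138 V

Range is 3.74 V. LSB = 3.74 V / 2^14.
V_out = 0 + 9366 × (3.74/16384) V
      = 0 + 2.13799 = 2.13799 V.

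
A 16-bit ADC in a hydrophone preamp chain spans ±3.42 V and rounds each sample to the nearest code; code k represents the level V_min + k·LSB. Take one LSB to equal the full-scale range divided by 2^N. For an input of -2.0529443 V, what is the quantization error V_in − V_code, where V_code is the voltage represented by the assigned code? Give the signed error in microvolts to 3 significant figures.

The full-scale span is 3.42 − (-3.42) = 6.84 V. LSB = 6.84 V / 2^16 ≈ 104.4 µV.
(V_in − V_min)/LSB = (-2.0529443 − (-3.42)) × 65536/6.84 = 13098.1524 → nearest code k = 13098.
V_code = -3.42 + (13098/65536) × 6.84 = -2.0529602051 V.
Error = V_in − V_code = -2.0529443 − (-2.0529602051) = +15.9 µV.

+15.9 µV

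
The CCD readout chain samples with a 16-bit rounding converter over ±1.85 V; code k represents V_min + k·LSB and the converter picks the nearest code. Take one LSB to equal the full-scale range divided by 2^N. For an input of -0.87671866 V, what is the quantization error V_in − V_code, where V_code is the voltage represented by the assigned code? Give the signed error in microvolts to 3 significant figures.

+10.2 µV

Full-scale range = 1.85 V − (-1.85 V) = 3.7 V. LSB = 3.7 V / 2^16 ≈ 56.46 µV.
(V_in − V_min)/LSB = (-0.87671866 − (-1.85)) × 65536/3.7 = 17239.1800 → nearest code k = 17239.
Reconstructed level: -1.85 + 17239 × 3.7/65536 V = -0.87672882080 V.
Error = V_in − V_code = -0.87671866 − (-0.87672882080) = +10.2 µV.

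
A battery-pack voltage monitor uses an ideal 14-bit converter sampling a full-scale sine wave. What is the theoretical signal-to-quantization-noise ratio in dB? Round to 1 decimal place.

86.0 dB

Ideal quantization SNR: 6.02 × 14 + 1.76 dB = 86.0 dB.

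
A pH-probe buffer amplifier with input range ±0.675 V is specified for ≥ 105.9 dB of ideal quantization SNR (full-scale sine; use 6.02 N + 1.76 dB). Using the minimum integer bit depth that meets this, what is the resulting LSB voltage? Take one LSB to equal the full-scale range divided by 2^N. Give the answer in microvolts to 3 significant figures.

Span: 0.675 V − (-0.675 V) = 1.35 V.
Solving 6.02 N ≥ 105.9 − 1.76: N ≥ 17.299. Round up → N = 18.
Step size = 1.35/262144 V = 5.15 µV.

5.15 µV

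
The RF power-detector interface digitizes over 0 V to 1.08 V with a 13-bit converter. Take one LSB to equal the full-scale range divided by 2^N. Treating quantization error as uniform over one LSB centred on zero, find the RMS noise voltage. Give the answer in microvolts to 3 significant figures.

38.1 µV

V_FS = 1.08 V.
LSB = 1.08 V / 2^13 = 131.84 µV.
V_rms = LSB/√12 = 131.84 µV / √12 = 38.1 µV.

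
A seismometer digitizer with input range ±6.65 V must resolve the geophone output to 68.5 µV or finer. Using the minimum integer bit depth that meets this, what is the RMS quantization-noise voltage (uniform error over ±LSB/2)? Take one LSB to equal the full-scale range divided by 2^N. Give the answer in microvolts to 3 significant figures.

The full-scale span is 6.65 − (-6.65) = 13.3 V.
Required number of levels: 13.3/68.5 µV = 194160; smallest N with 2^N ≥ that is 18.
LSB = 13.3 V ÷ 2^18 = 13.3/262144 V = 50.735 µV.
RMS noise = LSB/√12 = 14.6 µV.

14.6 µV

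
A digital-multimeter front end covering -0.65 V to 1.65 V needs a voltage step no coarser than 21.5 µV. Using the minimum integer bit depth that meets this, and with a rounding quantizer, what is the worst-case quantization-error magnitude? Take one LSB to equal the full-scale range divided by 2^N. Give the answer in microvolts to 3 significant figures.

8.77 µV

The full-scale span is 1.65 − (-0.65) = 2.3 V.
2.3 V / 21.5 µV = 107000. Since 2^16 = 65536 and 2^17 = 131072, N = 17.
Step size = 2.3/131072 V = 17.548 µV.
Half an LSB is 8.77 µV.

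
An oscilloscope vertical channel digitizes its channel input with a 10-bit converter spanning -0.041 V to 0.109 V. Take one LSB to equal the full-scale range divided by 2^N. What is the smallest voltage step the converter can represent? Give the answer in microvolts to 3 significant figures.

Full-scale range = 0.109 V − (-0.041 V) = 0.15 V.
2^10 = 1024 levels.
One LSB is 0.15 V / 1024 = 146 µV.

146 µV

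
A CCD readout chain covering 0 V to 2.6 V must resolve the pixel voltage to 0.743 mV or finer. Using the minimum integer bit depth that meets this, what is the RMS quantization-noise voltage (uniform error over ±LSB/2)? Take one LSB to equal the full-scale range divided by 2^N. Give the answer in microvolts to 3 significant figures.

183 µV

Full-scale range = 2.6 V.
Required number of levels: 2.6/0.743 mV = 3499.3; smallest N with 2^N ≥ that is 12.
LSB = 2.6 V / 2^12 = 0.63477 mV.
V_rms = LSB/√12 = 183 µV.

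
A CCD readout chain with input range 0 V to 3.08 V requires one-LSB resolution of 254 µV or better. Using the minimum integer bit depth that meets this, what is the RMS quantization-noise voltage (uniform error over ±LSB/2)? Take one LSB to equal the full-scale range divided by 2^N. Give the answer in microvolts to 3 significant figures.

54.3 µV

Full-scale range = 3.08 V.
Need 2^N ≥ 3.08 V / 254 µV = 12130 → N_min = 14.
Step size = 3.08/16384 V = 187.99 µV.
RMS noise = LSB/√12 = 54.3 µV.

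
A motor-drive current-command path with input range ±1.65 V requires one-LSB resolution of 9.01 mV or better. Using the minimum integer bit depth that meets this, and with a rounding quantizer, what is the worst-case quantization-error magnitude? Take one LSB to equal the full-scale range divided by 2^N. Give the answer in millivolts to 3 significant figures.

3.22 mV

The full-scale span is 1.65 − (-1.65) = 3.3 V.
Required number of levels: 3.3/9.01 mV = 366.26; smallest N with 2^N ≥ that is 9.
Step size = 3.3/512 V = 6.4453 mV.
|e|_max = LSB/2 = 3.22 mV.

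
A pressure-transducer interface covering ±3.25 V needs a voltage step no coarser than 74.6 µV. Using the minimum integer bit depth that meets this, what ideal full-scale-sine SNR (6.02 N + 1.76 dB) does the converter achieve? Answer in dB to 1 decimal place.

104.1 dB

Span: 3.25 V − (-3.25 V) = 6.5 V.
Levels needed ≥ 6.5/74.6 µV = 87130. 2^17 = 131072 suffices, so N_min = 17.
Ideal SNR at N = 17: 6.02·17 + 1.76 = 104.1 dB.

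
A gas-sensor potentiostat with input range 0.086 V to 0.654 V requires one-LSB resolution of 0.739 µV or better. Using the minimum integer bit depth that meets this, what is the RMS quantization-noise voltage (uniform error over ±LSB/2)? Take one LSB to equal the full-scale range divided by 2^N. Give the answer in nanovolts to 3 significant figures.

Full-scale range = 0.654 V − (0.086 V) = 0.568 V.
Need 2^N ≥ 0.568 V / 0.739 µV = 768600 → N_min = 20.
Step size = 0.568/1048576 V = 0.54169 µV.
σ_q = LSB/√12 = 0.54169 µV/3.4641 = 156 nV.

156 nV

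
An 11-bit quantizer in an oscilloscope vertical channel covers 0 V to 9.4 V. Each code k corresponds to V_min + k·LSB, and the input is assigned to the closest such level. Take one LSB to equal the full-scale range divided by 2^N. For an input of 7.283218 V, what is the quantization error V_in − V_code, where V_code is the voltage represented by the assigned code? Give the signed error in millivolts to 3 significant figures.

Span = 9.4 V. LSB = 9.4 V / 2^11 ≈ 4.590 mV.
(V_in − V_min)/LSB = (7.283218 − (0)) × 2048/9.4 = 1586.8118 → nearest code k = 1587.
V_code = 0 + (1587/2048) × 9.4 = 7.284082031 V.
Error = V_in − V_code = 7.283218 − (7.284082031) = −0.864 mV.

−0.864 mV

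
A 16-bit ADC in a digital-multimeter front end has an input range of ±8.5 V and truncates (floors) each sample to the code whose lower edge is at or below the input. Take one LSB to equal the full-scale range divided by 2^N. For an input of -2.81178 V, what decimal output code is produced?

Span: 8.5 V − (-8.5 V) = 17 V. LSB = 17 V / 2^16 ≈ 259.4 µV.
code = ⌊(V_in − V_min)/LSB⌋ = ⌊(V_in − V_min) × 2^16 / range⌋
     = ⌊(-2.81178 − (-8.5)) × 65536 / 17⌋ = ⌊5.68822 × 65536/17⌋
     = ⌊21928.423⌋ = 21928.

21928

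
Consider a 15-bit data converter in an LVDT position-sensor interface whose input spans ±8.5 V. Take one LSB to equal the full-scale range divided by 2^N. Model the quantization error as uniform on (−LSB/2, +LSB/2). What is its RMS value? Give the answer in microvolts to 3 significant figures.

Span: 8.5 V − (-8.5 V) = 17 V.
One LSB is 17 V / 32768 = 0.51880 mV.
σ_q = LSB/√12 = 0.51880 mV/3.4641 = 150 µV.

150 µV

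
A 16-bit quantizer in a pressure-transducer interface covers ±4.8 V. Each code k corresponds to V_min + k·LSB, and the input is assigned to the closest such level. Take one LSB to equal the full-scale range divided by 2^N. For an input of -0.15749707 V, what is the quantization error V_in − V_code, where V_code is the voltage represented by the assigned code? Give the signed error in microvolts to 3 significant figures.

−26.4 µV

Full-scale range = 4.8 V − (-4.8 V) = 9.6 V. LSB = 9.6 V / 2^16 ≈ 146.5 µV.
(V_in − V_min)/LSB = (-0.15749707 − (-4.8)) × 65536/9.6 = 31692.8200 → nearest code k = 31693.
Reconstructed level: -4.8 + 31693 × 9.6/65536 V = -0.15747070313 V.
Error = V_in − V_code = -0.15749707 − (-0.15747070313) = −26.4 µV.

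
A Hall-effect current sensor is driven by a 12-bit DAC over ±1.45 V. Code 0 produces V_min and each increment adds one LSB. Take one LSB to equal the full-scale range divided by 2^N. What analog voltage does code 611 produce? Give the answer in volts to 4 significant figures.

Span: 1.45 V − (-1.45 V) = 2.9 V. LSB = 2.9 V / 2^12.
Output = V_min + (611/4096) × range = -1.45 + 0.149170 × 2.9 V
      = -1.45 V + 0.432593 V = -1.01741 V.

-1.017 V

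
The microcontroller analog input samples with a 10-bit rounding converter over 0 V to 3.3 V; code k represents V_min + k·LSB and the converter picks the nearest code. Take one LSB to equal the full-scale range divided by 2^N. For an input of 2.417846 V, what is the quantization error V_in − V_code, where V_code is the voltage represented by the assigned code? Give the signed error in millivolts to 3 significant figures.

+0.854 mV

Span = 3.3 V. LSB = 3.3 V / 2^10 ≈ 3.223 mV.
(2.417846 − (0)) / LSB = 2.417846 × 1024/3.3 = 750.2649. Nearest integer: k = 750.
Reconstructed level: 0 + 750 × 3.3/1024 V = 2.416992188 V.
V_in − V_code = 2.417846 − (2.416992188) = +0.854 mV.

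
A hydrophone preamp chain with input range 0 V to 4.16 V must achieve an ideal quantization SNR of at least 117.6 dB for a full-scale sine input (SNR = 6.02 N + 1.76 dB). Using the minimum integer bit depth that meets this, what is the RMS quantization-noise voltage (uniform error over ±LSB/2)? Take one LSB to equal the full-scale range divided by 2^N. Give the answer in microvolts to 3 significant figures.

1.15 µV

Full-scale range = 4.16 V.
N ≥ (117.6 − 1.76)/6.02 = 19.243 → N_min = 20.
LSB = 4.16 V / 2^20 = 3.9673 µV.
RMS noise = LSB/√12 = 1.15 µV.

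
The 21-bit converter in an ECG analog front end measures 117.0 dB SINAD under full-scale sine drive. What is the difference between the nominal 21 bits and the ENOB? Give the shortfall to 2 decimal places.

N_eff = (117.0 − 1.76)/6.02 = 19.1429 bits.
Lost resolution: 21 − 19.1429 = 1.8571 bits.

1.86 bits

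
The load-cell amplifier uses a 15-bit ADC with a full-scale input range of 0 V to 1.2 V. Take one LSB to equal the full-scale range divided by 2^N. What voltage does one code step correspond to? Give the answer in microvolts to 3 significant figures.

Range is 1.2 V.
2^15 = 32768 levels.
LSB = 1.2 V / 2^15 = 36.6 µV.

36.6 µV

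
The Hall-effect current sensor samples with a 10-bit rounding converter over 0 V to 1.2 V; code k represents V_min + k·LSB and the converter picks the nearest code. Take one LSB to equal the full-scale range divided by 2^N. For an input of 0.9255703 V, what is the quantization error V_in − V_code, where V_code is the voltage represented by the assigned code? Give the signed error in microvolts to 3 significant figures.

Range is 1.2 V. LSB = 1.2 V / 2^10 ≈ 1.172 mV.
Position in LSBs: (0.9255703 − (0)) × 1024/1.2 = 789.8200; rounding gives k = 790.
Reconstructed level: 0 + 790 × 1.2/1024 V = 0.9257812500 V.
V_in − V_code = 0.9255703 − (0.9257812500) = −211 µV.

−211 µV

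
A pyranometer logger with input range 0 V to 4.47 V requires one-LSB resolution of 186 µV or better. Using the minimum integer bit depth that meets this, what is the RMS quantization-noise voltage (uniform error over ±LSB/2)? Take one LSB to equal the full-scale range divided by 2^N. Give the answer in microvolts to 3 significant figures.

Range is 4.47 V.
Need 2^N ≥ 4.47 V / 186 µV = 24030 → N_min = 15.
Step size = 4.47/32768 V = 136.41 µV.
σ_q = LSB/√12 = 136.41 µV/3.4641 = 39.4 µV.

39.4 µV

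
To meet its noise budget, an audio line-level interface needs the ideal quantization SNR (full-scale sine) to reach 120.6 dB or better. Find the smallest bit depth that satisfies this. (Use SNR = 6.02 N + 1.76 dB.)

20 bits

N ≥ (120.6 − 1.76)/6.02 = 19.741 → N_min = 20.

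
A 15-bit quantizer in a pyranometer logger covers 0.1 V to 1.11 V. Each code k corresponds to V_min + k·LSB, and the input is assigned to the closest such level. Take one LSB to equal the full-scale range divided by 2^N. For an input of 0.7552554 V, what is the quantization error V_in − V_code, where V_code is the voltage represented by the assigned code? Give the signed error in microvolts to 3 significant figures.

−5.53 µV

Range = 1.11 − (0.1) = 1.01 V. LSB = 1.01 V / 2^15 ≈ 30.82 µV.
(V_in − V_min)/LSB = (0.7552554 − (0.1)) × 32768/1.01 = 21258.8207 → nearest code k = 21259.
V_code = 0.1 + (21259/32768) × 1.01 = 0.75526092529 V.
Error = V_in − V_code = 0.7552554 − (0.75526092529) = −5.53 µV.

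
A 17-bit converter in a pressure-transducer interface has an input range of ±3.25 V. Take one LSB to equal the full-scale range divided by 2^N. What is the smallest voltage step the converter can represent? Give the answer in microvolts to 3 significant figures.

Full-scale range = 3.25 V − (-3.25 V) = 6.5 V.
Number of codes = 2^17 = 131072.
Step size = 6.5/131072 V = 49.6 µV.

49.6 µV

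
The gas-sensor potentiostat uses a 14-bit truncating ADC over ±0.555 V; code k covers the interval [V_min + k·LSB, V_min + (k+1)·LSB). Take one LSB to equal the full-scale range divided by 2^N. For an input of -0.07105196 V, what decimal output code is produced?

Span: 0.555 V − (-0.555 V) = 1.11 V. LSB = 1.11 V / 2^14 ≈ 67.75 µV.
V_in − V_min = -0.07105196 − (-0.555) = 0.48394804 V.
Divide by LSB: 0.48394804 × 16384/1.11 = 7143.2475.
Truncating gives code 7143.

7143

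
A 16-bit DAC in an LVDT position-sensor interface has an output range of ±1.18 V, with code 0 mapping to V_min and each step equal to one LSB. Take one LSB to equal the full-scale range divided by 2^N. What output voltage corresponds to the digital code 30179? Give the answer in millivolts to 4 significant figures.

-93.23 mV

Full-scale range = 1.18 V − (-1.18 V) = 2.36 V. LSB = 2.36 V / 2^16.
V_out = V_min + code × LSB = -1.18 V + 30179 × 2.36 V / 65536
      = -1.18 V + 1.08677 V = -0.0932318 V.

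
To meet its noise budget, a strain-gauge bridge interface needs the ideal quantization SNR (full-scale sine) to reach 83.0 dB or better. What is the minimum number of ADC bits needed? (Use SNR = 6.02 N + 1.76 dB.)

Required N = ⌈(83.0 − 1.76)/6.02⌉ = ⌈13.495⌉ = 14.

14 bits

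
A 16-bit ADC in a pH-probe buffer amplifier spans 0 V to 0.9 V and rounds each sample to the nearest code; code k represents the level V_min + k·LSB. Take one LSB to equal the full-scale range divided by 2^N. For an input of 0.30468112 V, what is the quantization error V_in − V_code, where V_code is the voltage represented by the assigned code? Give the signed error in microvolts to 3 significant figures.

+2.78 µV

V_FS = 0.9 V. LSB = 0.9 V / 2^16 ≈ 13.73 µV.
(V_in − V_min)/LSB = (0.30468112 − (0)) × 65536/0.9 = 22186.2021 → nearest code k = 22186.
V_code = V_min + k × range/2^16 = 0 + 22186 × 0.9/65536 = 0.30467834473 V.
e = 0.30468112 − (0.30467834473) = +2.78 µV.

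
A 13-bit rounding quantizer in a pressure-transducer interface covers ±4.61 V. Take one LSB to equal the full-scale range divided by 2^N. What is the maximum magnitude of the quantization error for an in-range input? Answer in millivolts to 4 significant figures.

Range = 4.61 − (-4.61) = 9.22 V.
Step size = 9.22/8192 V = 1.12549 mV.
Worst-case error for round-to-nearest is half an LSB: 0.5627 mV.

0.5627 mV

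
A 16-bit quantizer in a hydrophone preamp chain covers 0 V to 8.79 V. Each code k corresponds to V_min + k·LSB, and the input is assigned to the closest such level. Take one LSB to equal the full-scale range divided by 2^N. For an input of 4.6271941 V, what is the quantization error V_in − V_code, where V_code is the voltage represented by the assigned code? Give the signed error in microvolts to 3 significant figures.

+24.1 µV

V_FS = 8.79 V. LSB = 8.79 V / 2^16 ≈ 134.1 µV.
(4.6271941 − (0)) / LSB = 4.6271941 × 65536/8.79 = 34499.1800. Nearest integer: k = 34499.
V_code = V_min + k × range/2^16 = 0 + 34499 × 8.79/65536 = 4.6271699524 V.
e = 4.6271941 − (4.6271699524) = +24.1 µV.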